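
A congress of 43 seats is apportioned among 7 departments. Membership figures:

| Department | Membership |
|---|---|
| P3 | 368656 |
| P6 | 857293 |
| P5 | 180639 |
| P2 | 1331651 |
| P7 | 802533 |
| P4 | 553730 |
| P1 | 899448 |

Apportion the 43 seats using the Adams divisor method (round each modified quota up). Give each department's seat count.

Standard divisor 4993950/43 ≈ 116138.372; standard quotas: P3 3.174, P6 7.382, P5 1.555, P2 11.466, P7 6.910, P4 4.768, P1 7.745.
Rounding up gives 4, 8, 2, 12, 7, 5, 8 = 46 seats, so the divisor must be adjusted.
With modified divisor 125700: modified quotas P3 2.933, P6 6.820, P5 1.437, P2 10.594, P7 6.385, P4 4.405, P1 7.156.
Rounding up: P3 3, P6 7, P5 2, P2 11, P7 7, P4 5, P1 8 (total 43).

P3 3, P6 7, P5 2, P2 11, P7 7, P4 5, P1 8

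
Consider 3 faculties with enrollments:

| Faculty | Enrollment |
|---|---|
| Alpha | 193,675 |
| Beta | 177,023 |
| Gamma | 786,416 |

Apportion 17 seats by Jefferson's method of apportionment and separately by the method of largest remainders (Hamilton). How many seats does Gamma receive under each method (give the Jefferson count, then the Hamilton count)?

12 and 11

Jefferson: Alpha 3, Beta 2, Gamma 12.
Hamilton: Alpha 3, Beta 3, Gamma 11.
Gamma gets 12 under Jefferson and 11 under Hamilton.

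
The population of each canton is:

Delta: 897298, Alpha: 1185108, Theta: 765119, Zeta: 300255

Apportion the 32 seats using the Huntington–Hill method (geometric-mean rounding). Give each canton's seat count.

With divisor 98564: modified quotas Delta 9.104, Alpha 12.024, Theta 7.763, Zeta 3.046.
Geometric-mean thresholds: Delta √(9·10)=9.487, Alpha √(12·13)=12.490, Theta √(7·8)=7.483, Zeta √(3·4)=3.464.
Each quota rounded against its threshold gives Delta 9, Alpha 12, Theta 8, Zeta 3 (total 32).

Delta 9; Alpha 12; Theta 8; Zeta 3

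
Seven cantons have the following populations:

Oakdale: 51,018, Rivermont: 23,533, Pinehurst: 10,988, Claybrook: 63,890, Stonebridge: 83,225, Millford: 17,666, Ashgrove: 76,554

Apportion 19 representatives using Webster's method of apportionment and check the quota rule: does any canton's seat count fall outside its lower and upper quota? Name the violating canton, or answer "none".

none

Standard quotas: Oakdale 2.965, Rivermont 1.368, Pinehurst 0.639, Claybrook 3.714, Stonebridge 4.838, Millford 1.027, Ashgrove 4.450.
Webster allocation: Oakdale 3, Rivermont 1, Pinehurst 1, Claybrook 4, Stonebridge 5, Millford 1, Ashgrove 4.
Every allocation lies between the lower and upper quota.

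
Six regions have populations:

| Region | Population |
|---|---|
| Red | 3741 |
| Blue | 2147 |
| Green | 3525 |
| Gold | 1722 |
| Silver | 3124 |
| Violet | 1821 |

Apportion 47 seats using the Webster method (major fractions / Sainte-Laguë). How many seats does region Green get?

11

Standard divisor 16080/47 ≈ 342.128; standard quotas: Red 10.935, Blue 6.275, Green 10.303, Gold 5.033, Silver 9.131, Violet 5.323.
Rounding to the nearest integer gives 11, 6, 10, 5, 9, 5 = 46 seats, so the divisor must be adjusted.
With modified divisor 333: modified quotas Red 11.234, Blue 6.447, Green 10.586, Gold 5.171, Silver 9.381, Violet 5.468.
Rounding to the nearest integer: Red 11, Blue 6, Green 11, Gold 5, Silver 9, Violet 5 (total 47).
Green receives 11.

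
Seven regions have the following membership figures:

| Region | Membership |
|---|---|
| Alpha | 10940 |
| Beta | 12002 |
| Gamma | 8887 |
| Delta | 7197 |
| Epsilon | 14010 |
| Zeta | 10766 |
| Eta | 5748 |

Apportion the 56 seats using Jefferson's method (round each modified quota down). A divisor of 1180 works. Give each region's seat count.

With modified divisor 1180: modified quotas Alpha 9.271, Beta 10.171, Gamma 7.531, Delta 6.099, Epsilon 11.873, Zeta 9.124, Eta 4.871.
Rounding down: Alpha 9, Beta 10, Gamma 7, Delta 6, Epsilon 11, Zeta 9, Eta 4 (total 56).

Alpha=9, Beta=10, Gamma=7, Delta=6, Epsilon=11, Zeta=9, Eta=4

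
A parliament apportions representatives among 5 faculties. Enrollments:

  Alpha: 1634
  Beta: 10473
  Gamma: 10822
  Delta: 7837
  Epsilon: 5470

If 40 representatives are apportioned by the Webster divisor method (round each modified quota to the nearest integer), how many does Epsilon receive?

6

Standard divisor 36236/40 ≈ 905.9; standard quotas: Alpha 1.804, Beta 11.561, Gamma 11.946, Delta 8.651, Epsilon 6.038.
Rounding to the nearest integer gives 2, 12, 12, 9, 6 = 41 seats, so the divisor must be adjusted.
With modified divisor 916: modified quotas Alpha 1.784, Beta 11.433, Gamma 11.814, Delta 8.556, Epsilon 5.972.
Rounding to the nearest integer: Alpha 2, Beta 11, Gamma 12, Delta 9, Epsilon 6 (total 40).
Epsilon receives 6.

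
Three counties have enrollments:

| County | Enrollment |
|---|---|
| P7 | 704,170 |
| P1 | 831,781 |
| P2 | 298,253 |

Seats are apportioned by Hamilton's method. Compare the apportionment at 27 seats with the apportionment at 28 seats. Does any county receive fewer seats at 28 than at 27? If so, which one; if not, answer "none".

At 27 seats: P7 10, P1 12, P2 5.
At 28 seats: P7 11, P1 13, P2 4.
P2 drops from 5 to 4.

P2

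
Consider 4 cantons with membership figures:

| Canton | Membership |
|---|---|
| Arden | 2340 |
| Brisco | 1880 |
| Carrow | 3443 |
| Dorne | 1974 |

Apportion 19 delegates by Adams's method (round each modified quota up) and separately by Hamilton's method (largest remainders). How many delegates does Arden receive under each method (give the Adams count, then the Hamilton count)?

Adams: Arden 5, Brisco 4, Carrow 6, Dorne 4.
Hamilton: Arden 4, Brisco 4, Carrow 7, Dorne 4.
Arden gets 5 under Adams and 4 under Hamilton.

5 and 4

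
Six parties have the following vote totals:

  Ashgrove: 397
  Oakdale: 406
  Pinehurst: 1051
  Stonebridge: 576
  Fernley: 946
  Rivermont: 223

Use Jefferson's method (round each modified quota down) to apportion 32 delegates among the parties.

Ashgrove 3; Oakdale 3; Pinehurst 10; Stonebridge 5; Fernley 9; Rivermont 2

Standard divisor 3599/32 ≈ 112.469; standard quotas: Ashgrove 3.530, Oakdale 3.610, Pinehurst 9.345, Stonebridge 5.121, Fernley 8.411, Rivermont 1.983.
Rounding down gives 3, 3, 9, 5, 8, 1 = 29 seats, so the divisor must be adjusted.
With modified divisor 103: modified quotas Ashgrove 3.854, Oakdale 3.942, Pinehurst 10.204, Stonebridge 5.592, Fernley 9.184, Rivermont 2.165.
Rounding down: Ashgrove 3, Oakdale 3, Pinehurst 10, Stonebridge 5, Fernley 9, Rivermont 2 (total 32).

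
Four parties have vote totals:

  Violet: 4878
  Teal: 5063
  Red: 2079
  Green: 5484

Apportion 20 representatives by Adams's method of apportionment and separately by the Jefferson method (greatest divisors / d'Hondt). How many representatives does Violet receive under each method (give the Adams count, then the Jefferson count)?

Adams: Violet 5, Teal 6, Red 3, Green 6.
Jefferson: Violet 6, Teal 6, Red 2, Green 6.
Violet gets 5 under Adams and 6 under Jefferson.

5 and 6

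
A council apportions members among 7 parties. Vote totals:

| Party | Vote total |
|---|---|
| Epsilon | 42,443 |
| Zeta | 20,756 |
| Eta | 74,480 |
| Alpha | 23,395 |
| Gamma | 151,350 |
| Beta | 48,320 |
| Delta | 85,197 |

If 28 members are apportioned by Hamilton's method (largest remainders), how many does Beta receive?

The standard divisor is 445941/28 ≈ 15926.464.
Standard quotas: Epsilon 2.6649, Zeta 1.3032, Eta 4.6765, Alpha 1.4689, Gamma 9.5031, Beta 3.0339, Delta 5.3494.
Lower quotas: Epsilon 2, Zeta 1, Eta 4, Alpha 1, Gamma 9, Beta 3, Delta 5 (sum 25, leaving 3 seats).
Remainders in descending order: Eta 0.6765, Epsilon 0.6649, Gamma 0.5031, Alpha 0.4689, Delta 0.3494, Zeta 0.3032, Beta 0.0339.
The surplus seats go to Eta, Epsilon, Gamma.
Beta receives 3.

3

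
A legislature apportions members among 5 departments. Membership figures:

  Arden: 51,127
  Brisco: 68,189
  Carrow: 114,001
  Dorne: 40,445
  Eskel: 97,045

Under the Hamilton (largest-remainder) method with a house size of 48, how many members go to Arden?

Standard divisor: 370807 ÷ 48 ≈ 7725.146.
Standard quotas: Arden 6.6183, Brisco 8.8269, Carrow 14.7571, Dorne 5.2355, Eskel 12.5622.
Lower quotas: Arden 6, Brisco 8, Carrow 14, Dorne 5, Eskel 12 (sum 45, leaving 3 seats).
Remainders in descending order: Brisco 0.8269, Carrow 0.7571, Arden 0.6183, Eskel 0.5622, Dorne 0.2355.
The surplus seats go to Brisco, Carrow, Arden.
Arden receives 7.

7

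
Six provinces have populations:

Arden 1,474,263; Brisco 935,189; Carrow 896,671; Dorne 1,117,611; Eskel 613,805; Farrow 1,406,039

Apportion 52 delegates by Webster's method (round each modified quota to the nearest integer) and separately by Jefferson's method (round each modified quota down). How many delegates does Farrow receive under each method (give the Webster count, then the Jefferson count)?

11 and 12

Webster: Arden 12, Brisco 8, Carrow 7, Dorne 9, Eskel 5, Farrow 11.
Jefferson: Arden 12, Brisco 7, Carrow 7, Dorne 9, Eskel 5, Farrow 12.
Farrow gets 11 under Webster and 12 under Jefferson.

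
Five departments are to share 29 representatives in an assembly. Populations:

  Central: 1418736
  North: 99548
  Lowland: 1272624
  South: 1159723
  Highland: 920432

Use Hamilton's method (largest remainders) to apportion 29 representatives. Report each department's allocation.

Total 4871063; standard divisor 4871063/29 ≈ 167967.69.
Standard quotas: Central 8.4465, North 0.5927, Lowland 7.5766, South 6.9044, Highland 5.4798.
Lower quotas: Central 8, North 0, Lowland 7, South 6, Highland 5 (sum 26, leaving 3 seats).
Remainders in descending order: South 0.9044, North 0.5927, Lowland 0.5766, Highland 0.4798, Central 0.4465.
The surplus seats go to South, North, Lowland.

Central 8, North 1, Lowland 8, South 7, Highland 5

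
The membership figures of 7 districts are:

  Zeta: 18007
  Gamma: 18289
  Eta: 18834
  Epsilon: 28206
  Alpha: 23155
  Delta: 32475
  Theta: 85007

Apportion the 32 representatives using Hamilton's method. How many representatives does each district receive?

Total 223973; standard divisor 223973/32 ≈ 6999.156.
Standard quotas: Zeta 2.5727, Gamma 2.6130, Eta 2.6909, Epsilon 4.0299, Alpha 3.3083, Delta 4.6398, Theta 12.1453.
Lower quotas: Zeta 2, Gamma 2, Eta 2, Epsilon 4, Alpha 3, Delta 4, Theta 12 (sum 29, leaving 3 seats).
Remainders in descending order: Eta 0.6909, Delta 0.6398, Gamma 0.6130, Zeta 0.5727, Alpha 0.3083, Theta 0.1453, Epsilon 0.0299.
The surplus seats go to Eta, Delta, Gamma.

Zeta=2; Gamma=3; Eta=3; Epsilon=4; Alpha=3; Delta=5; Theta=12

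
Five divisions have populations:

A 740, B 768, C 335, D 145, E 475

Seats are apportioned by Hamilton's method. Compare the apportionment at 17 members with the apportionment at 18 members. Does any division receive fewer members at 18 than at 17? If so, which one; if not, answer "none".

At 17 seats: A 5, B 5, C 3, D 1, E 3.
At 18 seats: A 5, B 6, C 2, D 1, E 4.
C drops from 3 to 2.

C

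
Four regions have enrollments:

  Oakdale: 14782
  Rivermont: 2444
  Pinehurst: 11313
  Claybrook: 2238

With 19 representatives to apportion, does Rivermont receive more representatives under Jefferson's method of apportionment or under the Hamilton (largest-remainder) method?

Jefferson: Oakdale 10, Rivermont 1, Pinehurst 7, Claybrook 1.
Hamilton: Oakdale 9, Rivermont 2, Pinehurst 7, Claybrook 1.
Rivermont gets 1 under Jefferson and 2 under Hamilton.

Hamilton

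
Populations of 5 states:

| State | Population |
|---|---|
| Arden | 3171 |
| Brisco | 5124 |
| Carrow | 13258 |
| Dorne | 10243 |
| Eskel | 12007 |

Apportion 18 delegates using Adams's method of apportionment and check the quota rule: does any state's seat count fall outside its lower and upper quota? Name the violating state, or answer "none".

Standard quotas: Arden 1.303, Brisco 2.106, Carrow 5.448, Dorne 4.209, Eskel 4.934.
Adams allocation: Arden 2, Brisco 2, Carrow 5, Dorne 4, Eskel 5.
Every allocation lies between the lower and upper quota.

none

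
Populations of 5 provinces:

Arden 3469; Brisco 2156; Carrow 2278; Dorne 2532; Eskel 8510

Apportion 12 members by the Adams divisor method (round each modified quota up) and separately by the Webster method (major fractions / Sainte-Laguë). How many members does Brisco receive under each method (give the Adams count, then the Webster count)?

Adams: Arden 2, Brisco 2, Carrow 2, Dorne 2, Eskel 4.
Webster: Arden 2, Brisco 1, Carrow 1, Dorne 2, Eskel 6.
Brisco gets 2 under Adams and 1 under Webster.

2 and 1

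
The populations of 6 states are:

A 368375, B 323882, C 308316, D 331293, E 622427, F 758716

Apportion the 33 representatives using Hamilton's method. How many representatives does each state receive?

A: 4, B: 4, C: 4, D: 4, E: 8, F: 9

The standard divisor is 2713009/33 ≈ 82212.394.
Standard quotas: A 4.4808, B 3.9396, C 3.7502, D 4.0297, E 7.5710, F 9.2287.
Lower quotas: A 4, B 3, C 3, D 4, E 7, F 9 (sum 30, leaving 3 seats).
Remainders in descending order: B 0.9396, C 0.7502, E 0.5710, A 0.4808, F 0.2287, D 0.0297.
The surplus seats go to B, C, E.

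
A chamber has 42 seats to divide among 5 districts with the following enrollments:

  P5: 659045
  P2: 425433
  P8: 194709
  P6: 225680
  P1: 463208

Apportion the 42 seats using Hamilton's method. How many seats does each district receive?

P5: 14; P2: 9; P8: 4; P6: 5; P1: 10

Standard divisor: 1968075 ÷ 42 ≈ 46858.929.
Standard quotas: P5 14.0644, P2 9.0790, P8 4.1552, P6 4.8162, P1 9.8852.
Lower quotas: P5 14, P2 9, P8 4, P6 4, P1 9 (sum 40, leaving 2 seats).
Remainders in descending order: P1 0.8852, P6 0.8162, P8 0.1552, P2 0.0790, P5 0.0644.
The surplus seats go to P1, P6.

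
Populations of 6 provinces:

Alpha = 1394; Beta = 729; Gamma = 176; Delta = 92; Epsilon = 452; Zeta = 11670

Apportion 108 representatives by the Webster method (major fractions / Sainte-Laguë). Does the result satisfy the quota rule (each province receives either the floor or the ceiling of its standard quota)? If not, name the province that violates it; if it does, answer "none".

Zeta

Standard quotas: Alpha 10.374, Beta 5.425, Gamma 1.310, Delta 0.685, Epsilon 3.364, Zeta 86.844.
Webster allocation: Alpha 10, Beta 5, Gamma 1, Delta 1, Epsilon 3, Zeta 88.
Zeta has quota 86.844 (lower 86, upper 87) but receives 88 — outside the quota interval.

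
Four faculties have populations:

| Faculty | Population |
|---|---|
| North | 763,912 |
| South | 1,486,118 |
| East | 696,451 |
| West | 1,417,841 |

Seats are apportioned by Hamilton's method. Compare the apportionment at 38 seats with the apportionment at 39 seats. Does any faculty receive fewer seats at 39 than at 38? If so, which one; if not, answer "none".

none

At 38 seats: North 7, South 13, East 6, West 12.
At 39 seats: North 7, South 13, East 6, West 13.
No faculty's allocation decreased.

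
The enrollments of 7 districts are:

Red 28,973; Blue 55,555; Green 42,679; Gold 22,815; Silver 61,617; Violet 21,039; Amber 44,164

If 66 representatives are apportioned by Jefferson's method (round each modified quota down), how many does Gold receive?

Standard divisor 276842/66 ≈ 4194.576; standard quotas: Red 6.907, Blue 13.244, Green 10.175, Gold 5.439, Silver 14.690, Violet 5.016, Amber 10.529.
Rounding down gives 6, 13, 10, 5, 14, 5, 10 = 63 seats, so the divisor must be adjusted.
With modified divisor 4000: modified quotas Red 7.243, Blue 13.889, Green 10.670, Gold 5.704, Silver 15.404, Violet 5.260, Amber 11.041.
Rounding down: Red 7, Blue 13, Green 10, Gold 5, Silver 15, Violet 5, Amber 11 (total 66).
Gold receives 5.

5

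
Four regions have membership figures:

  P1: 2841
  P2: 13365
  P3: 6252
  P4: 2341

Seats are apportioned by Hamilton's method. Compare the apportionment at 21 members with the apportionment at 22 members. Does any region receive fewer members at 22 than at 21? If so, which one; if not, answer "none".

At 21 seats: P1 3, P2 11, P3 5, P4 2.
At 22 seats: P1 2, P2 12, P3 6, P4 2.
P1 drops from 3 to 2.

P1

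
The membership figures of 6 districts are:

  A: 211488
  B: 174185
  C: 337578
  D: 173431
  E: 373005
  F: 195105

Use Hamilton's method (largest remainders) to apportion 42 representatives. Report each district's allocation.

Total 1464792; standard divisor 1464792/42 = 34876.
Standard quotas: A 6.0640, B 4.9944, C 9.6794, D 4.9728, E 10.6952, F 5.5942.
Lower quotas: A 6, B 4, C 9, D 4, E 10, F 5 (sum 38, leaving 4 seats).
Remainders in descending order: B 0.9944, D 0.9728, E 0.6952, C 0.6794, F 0.5942, A 0.0640.
The surplus seats go to B, D, E, C.

A 6, B 5, C 10, D 5, E 11, F 5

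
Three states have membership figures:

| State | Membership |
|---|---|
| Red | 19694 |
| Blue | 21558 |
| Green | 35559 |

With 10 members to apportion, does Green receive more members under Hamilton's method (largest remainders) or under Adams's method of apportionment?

Hamilton: Red 2, Blue 3, Green 5.
Adams: Red 3, Blue 3, Green 4.
Green gets 5 under Hamilton and 4 under Adams.

Hamilton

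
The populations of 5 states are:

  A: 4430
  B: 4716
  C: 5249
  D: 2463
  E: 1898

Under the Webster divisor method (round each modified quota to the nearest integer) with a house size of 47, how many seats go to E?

Standard divisor 18756/47 ≈ 399.064; standard quotas: A 11.101, B 11.818, C 13.153, D 6.172, E 4.756.
Rounding to the nearest integer gives A 11, B 12, C 13, D 6, E 5 — total 47, matching the house size, so no adjustment is needed.
E receives 5.

5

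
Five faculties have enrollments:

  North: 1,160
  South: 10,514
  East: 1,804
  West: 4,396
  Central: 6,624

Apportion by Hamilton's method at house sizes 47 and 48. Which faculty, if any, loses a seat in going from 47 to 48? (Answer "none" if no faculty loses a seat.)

East

At 47 seats: North 2, South 20, East 4, West 8, Central 13.
At 48 seats: North 2, South 21, East 3, West 9, Central 13.
East drops from 4 to 3.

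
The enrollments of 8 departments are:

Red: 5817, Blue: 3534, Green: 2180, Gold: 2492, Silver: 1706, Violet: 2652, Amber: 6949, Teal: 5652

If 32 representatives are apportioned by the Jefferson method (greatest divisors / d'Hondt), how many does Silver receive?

1

Standard divisor 30982/32 ≈ 968.188; standard quotas: Red 6.008, Blue 3.650, Green 2.252, Gold 2.574, Silver 1.762, Violet 2.739, Amber 7.177, Teal 5.838.
Rounding down gives 6, 3, 2, 2, 1, 2, 7, 5 = 28 seats, so the divisor must be adjusted.
With modified divisor 863.94: modified quotas Red 6.733, Blue 4.091, Green 2.523, Gold 2.884, Silver 1.975, Violet 3.070, Amber 8.043, Teal 6.542.
Rounding down: Red 6, Blue 4, Green 2, Gold 2, Silver 1, Violet 3, Amber 8, Teal 6 (total 32).
Silver receives 1.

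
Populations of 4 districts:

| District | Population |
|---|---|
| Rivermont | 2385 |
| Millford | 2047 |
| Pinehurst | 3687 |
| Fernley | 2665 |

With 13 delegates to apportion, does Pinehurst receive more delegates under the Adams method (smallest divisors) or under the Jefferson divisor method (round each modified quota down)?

Adams: Rivermont 3, Millford 3, Pinehurst 4, Fernley 3.
Jefferson: Rivermont 3, Millford 2, Pinehurst 5, Fernley 3.
Pinehurst gets 4 under Adams and 5 under Jefferson.

Jefferson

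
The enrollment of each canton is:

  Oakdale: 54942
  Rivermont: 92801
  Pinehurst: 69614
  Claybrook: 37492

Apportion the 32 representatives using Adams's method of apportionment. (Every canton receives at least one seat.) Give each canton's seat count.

Standard divisor 254849/32 ≈ 7964.031; standard quotas: Oakdale 6.899, Rivermont 11.653, Pinehurst 8.741, Claybrook 4.708.
Rounding up gives 7, 12, 9, 5 = 33 seats, so the divisor must be adjusted.
With modified divisor 8600: modified quotas Oakdale 6.389, Rivermont 10.791, Pinehurst 8.095, Claybrook 4.360.
Rounding up: Oakdale 7, Rivermont 11, Pinehurst 9, Claybrook 5 (total 32).

Oakdale=7; Rivermont=11; Pinehurst=9; Claybrook=5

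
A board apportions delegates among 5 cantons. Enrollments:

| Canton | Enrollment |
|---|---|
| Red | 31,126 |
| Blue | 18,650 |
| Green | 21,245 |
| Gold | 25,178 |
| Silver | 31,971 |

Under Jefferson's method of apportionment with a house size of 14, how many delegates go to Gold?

Standard divisor 128170/14 ≈ 9155; standard quotas: Red 3.400, Blue 2.037, Green 2.321, Gold 2.750, Silver 3.492.
Rounding down gives 3, 2, 2, 2, 3 = 12 seats, so the divisor must be adjusted.
With modified divisor 7900: modified quotas Red 3.940, Blue 2.361, Green 2.689, Gold 3.187, Silver 4.047.
Rounding down: Red 3, Blue 2, Green 2, Gold 3, Silver 4 (total 14).
Gold receives 3.

3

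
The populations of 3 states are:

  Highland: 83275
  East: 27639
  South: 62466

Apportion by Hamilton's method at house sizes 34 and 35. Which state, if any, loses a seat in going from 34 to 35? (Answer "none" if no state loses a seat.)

East

At 34 seats: Highland 16, East 6, South 12.
At 35 seats: Highland 17, East 5, South 13.
East drops from 6 to 5.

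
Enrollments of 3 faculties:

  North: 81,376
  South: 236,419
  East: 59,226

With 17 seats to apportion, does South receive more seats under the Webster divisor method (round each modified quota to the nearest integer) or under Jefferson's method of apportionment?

Webster: North 4, South 10, East 3.
Jefferson: North 4, South 11, East 2.
South gets 10 under Webster and 11 under Jefferson.

Jefferson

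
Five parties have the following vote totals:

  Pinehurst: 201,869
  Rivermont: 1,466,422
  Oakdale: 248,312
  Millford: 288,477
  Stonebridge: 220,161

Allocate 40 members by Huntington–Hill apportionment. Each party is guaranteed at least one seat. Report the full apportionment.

Pinehurst: 3; Rivermont: 24; Oakdale: 4; Millford: 5; Stonebridge: 4

With divisor 61141: modified quotas Pinehurst 3.302, Rivermont 23.984, Oakdale 4.061, Millford 4.718, Stonebridge 3.601.
Geometric-mean thresholds: Pinehurst √(3·4)=3.464, Rivermont √(23·24)=23.495, Oakdale √(4·5)=4.472, Millford √(4·5)=4.472, Stonebridge √(3·4)=3.464.
Each quota rounded against its threshold gives Pinehurst 3, Rivermont 24, Oakdale 4, Millford 5, Stonebridge 4 (total 40).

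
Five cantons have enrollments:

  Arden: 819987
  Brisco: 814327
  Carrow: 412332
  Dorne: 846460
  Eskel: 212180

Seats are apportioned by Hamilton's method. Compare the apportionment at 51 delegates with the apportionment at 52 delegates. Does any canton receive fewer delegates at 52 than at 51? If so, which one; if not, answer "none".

Eskel

At 51 seats: Arden 13, Brisco 13, Carrow 7, Dorne 14, Eskel 4.
At 52 seats: Arden 14, Brisco 14, Carrow 7, Dorne 14, Eskel 3.
Eskel drops from 4 to 3.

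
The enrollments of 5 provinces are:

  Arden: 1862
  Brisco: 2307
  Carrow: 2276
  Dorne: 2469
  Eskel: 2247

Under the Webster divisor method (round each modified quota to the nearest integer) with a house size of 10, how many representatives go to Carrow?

Standard divisor 11161/10 ≈ 1116.1; standard quotas: Arden 1.668, Brisco 2.067, Carrow 2.039, Dorne 2.212, Eskel 2.013.
Rounding to the nearest integer gives Arden 2, Brisco 2, Carrow 2, Dorne 2, Eskel 2 — total 10, matching the house size, so no adjustment is needed.
Carrow receives 2.

2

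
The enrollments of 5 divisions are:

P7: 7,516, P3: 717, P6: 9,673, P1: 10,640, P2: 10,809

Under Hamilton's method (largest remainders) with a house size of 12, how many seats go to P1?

Total 39355; standard divisor 39355/12 ≈ 3279.583.
Standard quotas: P7 2.2918, P3 0.2186, P6 2.9495, P1 3.2443, P2 3.2958.
Lower quotas: P7 2, P3 0, P6 2, P1 3, P2 3 (sum 10, leaving 2 seats).
Remainders in descending order: P6 0.9495, P2 0.2958, P7 0.2918, P1 0.2443, P3 0.2186.
Largest remainders: P6, P2 receive the extra seats.
P1 receives 3.

3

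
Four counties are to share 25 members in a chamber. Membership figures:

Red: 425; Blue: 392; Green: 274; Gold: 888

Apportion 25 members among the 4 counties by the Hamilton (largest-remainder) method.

Total 1979; standard divisor 1979/25 ≈ 79.16.
Standard quotas: Red 5.369, Blue 4.952, Green 3.461, Gold 11.218.
Lower quotas: Red 5, Blue 4, Green 3, Gold 11 (sum 23, leaving 2 seats).
Remainders in descending order: Blue 0.952, Green 0.461, Red 0.369, Gold 0.218.
Largest remainders: Blue, Green receive the extra seats.

Red=5, Blue=5, Green=4, Gold=11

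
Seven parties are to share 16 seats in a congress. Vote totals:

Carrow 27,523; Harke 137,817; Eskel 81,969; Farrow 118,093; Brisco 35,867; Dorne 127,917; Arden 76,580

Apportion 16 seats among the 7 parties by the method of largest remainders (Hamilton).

The standard divisor is 605766/16 ≈ 37860.375.
Standard quotas: Carrow 0.7270, Harke 3.6401, Eskel 2.1650, Farrow 3.1192, Brisco 0.9473, Dorne 3.3787, Arden 2.0227.
Lower quotas: Carrow 0, Harke 3, Eskel 2, Farrow 3, Brisco 0, Dorne 3, Arden 2 (sum 13, leaving 3 seats).
Remainders in descending order: Brisco 0.9473, Carrow 0.7270, Harke 0.6401, Dorne 0.3787, Eskel 0.1650, Farrow 0.1192, Arden 0.0227.
Largest remainders: Brisco, Carrow, Harke receive the extra seats.

Carrow=1; Harke=4; Eskel=2; Farrow=3; Brisco=1; Dorne=3; Arden=2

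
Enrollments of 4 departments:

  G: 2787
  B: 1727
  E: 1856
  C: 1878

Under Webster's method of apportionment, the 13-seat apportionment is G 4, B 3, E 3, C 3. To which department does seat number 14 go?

Priority for the next seat is population ÷ (current seats + 0.5).
Priorities: G 619.333, B 493.429, E 530.286, C 536.571.
Highest priority: G.

G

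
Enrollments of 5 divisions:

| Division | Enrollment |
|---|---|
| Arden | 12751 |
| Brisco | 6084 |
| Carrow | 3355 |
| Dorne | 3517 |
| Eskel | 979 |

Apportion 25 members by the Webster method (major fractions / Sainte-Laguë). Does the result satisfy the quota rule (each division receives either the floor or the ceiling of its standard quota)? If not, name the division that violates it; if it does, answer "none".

Standard quotas: Arden 11.945, Brisco 5.700, Carrow 3.143, Dorne 3.295, Eskel 0.917.
Webster allocation: Arden 12, Brisco 6, Carrow 3, Dorne 3, Eskel 1.
Every allocation lies between the lower and upper quota.

none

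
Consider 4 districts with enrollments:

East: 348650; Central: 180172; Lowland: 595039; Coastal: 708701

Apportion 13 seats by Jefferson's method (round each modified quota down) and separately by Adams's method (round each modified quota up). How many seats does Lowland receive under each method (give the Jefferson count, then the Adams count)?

5 and 4

Jefferson: East 2, Central 1, Lowland 5, Coastal 5.
Adams: East 2, Central 2, Lowland 4, Coastal 5.
Lowland gets 5 under Jefferson and 4 under Adams.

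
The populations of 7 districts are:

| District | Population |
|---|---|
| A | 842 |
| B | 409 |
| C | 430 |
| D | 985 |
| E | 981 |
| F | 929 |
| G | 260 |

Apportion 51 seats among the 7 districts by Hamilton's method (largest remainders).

Total 4836; standard divisor 4836/51 ≈ 94.824.
Standard quotas: A 8.880, B 4.313, C 4.535, D 10.388, E 10.346, F 9.797, G 2.742.
Lower quotas: A 8, B 4, C 4, D 10, E 10, F 9, G 2 (sum 47, leaving 4 seats).
Remainders in descending order: A 0.880, F 0.797, G 0.742, C 0.535, D 0.388, E 0.346, B 0.313.
The surplus seats go to A, F, G, C.

A 9, B 4, C 5, D 10, E 10, F 10, G 3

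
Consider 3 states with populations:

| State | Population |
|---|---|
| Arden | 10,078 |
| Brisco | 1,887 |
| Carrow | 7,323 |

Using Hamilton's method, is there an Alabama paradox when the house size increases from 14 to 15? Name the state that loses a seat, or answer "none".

Brisco

At 14 seats: Arden 7, Brisco 2, Carrow 5.
At 15 seats: Arden 8, Brisco 1, Carrow 6.
Brisco drops from 2 to 1.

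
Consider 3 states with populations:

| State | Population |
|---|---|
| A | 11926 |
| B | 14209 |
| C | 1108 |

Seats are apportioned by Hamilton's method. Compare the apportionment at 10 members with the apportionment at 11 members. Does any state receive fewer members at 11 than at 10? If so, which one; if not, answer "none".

At 10 seats: A 4, B 5, C 1.
At 11 seats: A 5, B 6, C 0.
C drops from 1 to 0.

C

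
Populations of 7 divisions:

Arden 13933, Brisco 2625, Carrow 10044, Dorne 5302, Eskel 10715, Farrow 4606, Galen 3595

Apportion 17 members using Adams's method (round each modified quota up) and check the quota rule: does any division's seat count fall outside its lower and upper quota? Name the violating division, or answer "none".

none

Standard quotas: Arden 4.661, Brisco 0.878, Carrow 3.360, Dorne 1.774, Eskel 3.584, Farrow 1.541, Galen 1.203.
Adams allocation: Arden 4, Brisco 1, Carrow 3, Dorne 2, Eskel 3, Farrow 2, Galen 2.
Every allocation lies between the lower and upper quota.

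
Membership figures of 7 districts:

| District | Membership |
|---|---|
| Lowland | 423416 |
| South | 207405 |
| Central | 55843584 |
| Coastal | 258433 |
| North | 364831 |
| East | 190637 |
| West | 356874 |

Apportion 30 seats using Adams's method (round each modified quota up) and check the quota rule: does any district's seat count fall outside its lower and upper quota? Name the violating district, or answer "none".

Central

Standard quotas: Lowland 0.220, South 0.108, Central 29.062, Coastal 0.134, North 0.190, East 0.099, West 0.186.
Adams allocation: Lowland 1, South 1, Central 24, Coastal 1, North 1, East 1, West 1.
Central has quota 29.062 (lower 29, upper 30) but receives 24 — outside the quota interval.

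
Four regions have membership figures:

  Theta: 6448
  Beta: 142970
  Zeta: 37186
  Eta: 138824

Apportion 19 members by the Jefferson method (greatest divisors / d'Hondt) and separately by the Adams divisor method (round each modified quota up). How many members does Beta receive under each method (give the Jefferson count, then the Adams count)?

9 and 8

Jefferson: Theta 0, Beta 9, Zeta 2, Eta 8.
Adams: Theta 1, Beta 8, Zeta 2, Eta 8.
Beta gets 9 under Jefferson and 8 under Adams.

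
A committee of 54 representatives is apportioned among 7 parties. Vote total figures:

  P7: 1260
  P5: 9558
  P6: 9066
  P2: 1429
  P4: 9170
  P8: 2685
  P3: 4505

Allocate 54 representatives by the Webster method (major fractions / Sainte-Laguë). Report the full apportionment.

Standard divisor 37673/54 ≈ 697.648; standard quotas: P7 1.806, P5 13.700, P6 12.995, P2 2.048, P4 13.144, P8 3.849, P3 6.457.
Rounding to the nearest integer gives P7 2, P5 14, P6 13, P2 2, P4 13, P8 4, P3 6 — total 54, matching the house size, so no adjustment is needed.

P7 2, P5 14, P6 13, P2 2, P4 13, P8 4, P3 6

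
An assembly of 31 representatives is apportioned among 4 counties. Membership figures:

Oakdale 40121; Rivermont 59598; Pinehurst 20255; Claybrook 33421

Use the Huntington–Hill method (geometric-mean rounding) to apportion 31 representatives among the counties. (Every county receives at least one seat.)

Oakdale=8, Rivermont=12, Pinehurst=4, Claybrook=7

With divisor 4964: modified quotas Oakdale 8.082, Rivermont 12.006, Pinehurst 4.080, Claybrook 6.733.
Geometric-mean thresholds: Oakdale √(8·9)=8.485, Rivermont √(12·13)=12.490, Pinehurst √(4·5)=4.472, Claybrook √(6·7)=6.481.
Each quota rounded against its threshold gives Oakdale 8, Rivermont 12, Pinehurst 4, Claybrook 7 (total 31).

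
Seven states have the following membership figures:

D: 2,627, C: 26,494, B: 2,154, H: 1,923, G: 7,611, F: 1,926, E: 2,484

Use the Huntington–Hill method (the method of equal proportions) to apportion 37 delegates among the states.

D 2, C 21, B 2, H 2, G 6, F 2, E 2

With divisor 1263: modified quotas D 2.080, C 20.977, B 1.705, H 1.523, G 6.026, F 1.525, E 1.967.
Geometric-mean thresholds: D √(2·3)=2.449, C √(20·21)=20.494, B √(1·2)=1.414, H √(1·2)=1.414, G √(6·7)=6.481, F √(1·2)=1.414, E √(1·2)=1.414.
Each quota rounded against its threshold gives D 2, C 21, B 2, H 2, G 6, F 2, E 2 (total 37).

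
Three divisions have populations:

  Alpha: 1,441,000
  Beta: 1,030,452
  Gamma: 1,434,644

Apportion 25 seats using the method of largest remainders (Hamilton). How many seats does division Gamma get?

9

Total 3906096; standard divisor 3906096/25 ≈ 156243.84.
Standard quotas: Alpha 9.2228, Beta 6.5952, Gamma 9.1821.
Lower quotas: Alpha 9, Beta 6, Gamma 9 (sum 24, leaving 1 seat).
Remainders in descending order: Beta 0.5952, Alpha 0.2228, Gamma 0.1821.
Largest remainder: Beta receives the extra seat.
Gamma receives 9.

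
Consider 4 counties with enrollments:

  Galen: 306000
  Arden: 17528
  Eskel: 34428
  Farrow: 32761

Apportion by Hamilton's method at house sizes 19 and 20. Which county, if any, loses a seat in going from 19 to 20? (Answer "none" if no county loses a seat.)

At 19 seats: Galen 15, Arden 1, Eskel 2, Farrow 1.
At 20 seats: Galen 15, Arden 1, Eskel 2, Farrow 2.
No county's allocation decreased.

none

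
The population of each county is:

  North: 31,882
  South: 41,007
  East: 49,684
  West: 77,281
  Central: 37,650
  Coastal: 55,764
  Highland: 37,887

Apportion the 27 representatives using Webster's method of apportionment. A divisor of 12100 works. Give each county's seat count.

North 3, South 3, East 4, West 6, Central 3, Coastal 5, Highland 3

With modified divisor 12100: modified quotas North 2.635, South 3.389, East 4.106, West 6.387, Central 3.112, Coastal 4.609, Highland 3.131.
Rounding to the nearest integer: North 3, South 3, East 4, West 6, Central 3, Coastal 5, Highland 3 (total 27).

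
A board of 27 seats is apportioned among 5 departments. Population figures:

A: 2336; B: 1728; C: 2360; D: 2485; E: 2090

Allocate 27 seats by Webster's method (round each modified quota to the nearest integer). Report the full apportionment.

Standard divisor 10999/27 ≈ 407.37; standard quotas: A 5.734, B 4.242, C 5.793, D 6.100, E 5.130.
Rounding to the nearest integer gives A 6, B 4, C 6, D 6, E 5 — total 27, matching the house size, so no adjustment is needed.

A: 6, B: 4, C: 6, D: 6, E: 5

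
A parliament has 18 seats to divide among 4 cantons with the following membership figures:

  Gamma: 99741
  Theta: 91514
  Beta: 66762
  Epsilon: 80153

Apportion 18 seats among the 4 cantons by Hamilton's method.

Gamma: 5; Theta: 5; Beta: 4; Epsilon: 4

The standard divisor is 338170/18 ≈ 18787.222.
Standard quotas: Gamma 5.3090, Theta 4.8711, Beta 3.5536, Epsilon 4.2664.
Lower quotas: Gamma 5, Theta 4, Beta 3, Epsilon 4 (sum 16, leaving 2 seats).
Remainders in descending order: Theta 0.8711, Beta 0.5536, Gamma 0.3090, Epsilon 0.2664.
The surplus seats go to Theta, Beta.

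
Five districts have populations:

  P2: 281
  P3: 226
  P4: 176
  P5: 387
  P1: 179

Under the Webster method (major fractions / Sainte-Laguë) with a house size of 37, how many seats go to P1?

5

Standard divisor 1249/37 ≈ 33.757; standard quotas: P2 8.324, P3 6.695, P4 5.214, P5 11.464, P1 5.303.
Rounding to the nearest integer gives 8, 7, 5, 11, 5 = 36 seats, so the divisor must be adjusted.
With modified divisor 33.4: modified quotas P2 8.413, P3 6.766, P4 5.269, P5 11.587, P1 5.359.
Rounding to the nearest integer: P2 8, P3 7, P4 5, P5 12, P1 5 (total 37).
P1 receives 5.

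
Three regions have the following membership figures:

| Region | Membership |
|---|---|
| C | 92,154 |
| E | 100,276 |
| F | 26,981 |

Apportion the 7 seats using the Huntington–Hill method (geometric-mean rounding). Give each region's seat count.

With divisor 33284: modified quotas C 2.769, E 3.013, F 0.811.
Geometric-mean thresholds: C √(2·3)=2.449, E √(3·4)=3.464, F (min 1).
Each quota rounded against its threshold gives C 3, E 3, F 1 (total 7).

C 3; E 3; F 1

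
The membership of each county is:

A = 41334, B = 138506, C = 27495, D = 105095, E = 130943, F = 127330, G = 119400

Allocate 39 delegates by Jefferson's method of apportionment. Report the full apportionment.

Standard divisor 690103/39 ≈ 17694.949; standard quotas: A 2.336, B 7.827, C 1.554, D 5.939, E 7.400, F 7.196, G 6.748.
Rounding down gives 2, 7, 1, 5, 7, 7, 6 = 35 seats, so the divisor must be adjusted.
With modified divisor 16100: modified quotas A 2.567, B 8.603, C 1.708, D 6.528, E 8.133, F 7.909, G 7.416.
Rounding down: A 2, B 8, C 1, D 6, E 8, F 7, G 7 (total 39).

A 2, B 8, C 1, D 6, E 8, F 7, G 7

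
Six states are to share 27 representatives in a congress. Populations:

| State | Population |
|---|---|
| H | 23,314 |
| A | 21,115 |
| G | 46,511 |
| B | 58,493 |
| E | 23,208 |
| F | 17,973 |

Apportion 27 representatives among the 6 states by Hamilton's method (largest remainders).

Total 190614; standard divisor 190614/27 ≈ 7059.778.
Standard quotas: H 3.3024, A 2.9909, G 6.5882, B 8.2854, E 3.2874, F 2.5458.
Lower quotas: H 3, A 2, G 6, B 8, E 3, F 2 (sum 24, leaving 3 seats).
Remainders in descending order: A 0.9909, G 0.5882, F 0.5458, H 0.3024, E 0.2874, B 0.2854.
The surplus seats go to A, G, F.

H 3; A 3; G 7; B 8; E 3; F 3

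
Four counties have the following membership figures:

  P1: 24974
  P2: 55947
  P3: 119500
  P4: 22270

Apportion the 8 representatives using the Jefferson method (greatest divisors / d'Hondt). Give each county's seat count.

Standard divisor 222691/8 ≈ 27836.375; standard quotas: P1 0.897, P2 2.010, P3 4.293, P4 0.800.
Rounding down gives 0, 2, 4, 0 = 6 seats, so the divisor must be adjusted.
With modified divisor 23100: modified quotas P1 1.081, P2 2.422, P3 5.173, P4 0.964.
Rounding down: P1 1, P2 2, P3 5, P4 0 (total 8).

P1: 1, P2: 2, P3: 5, P4: 0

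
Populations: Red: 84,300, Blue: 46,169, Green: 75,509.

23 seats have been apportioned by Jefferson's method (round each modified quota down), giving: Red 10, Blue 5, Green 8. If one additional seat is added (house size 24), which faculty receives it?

Priority for the next seat is population ÷ (current seats + 1).
Priorities: Red 7663.636, Blue 7694.833, Green 8389.889.
Highest priority: Green.

Green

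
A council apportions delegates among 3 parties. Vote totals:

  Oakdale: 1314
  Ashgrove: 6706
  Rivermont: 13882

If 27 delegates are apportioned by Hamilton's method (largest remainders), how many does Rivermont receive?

Total 21902; standard divisor 21902/27 ≈ 811.185.
Standard quotas: Oakdale 1.6199, Ashgrove 8.2669, Rivermont 17.1132.
Lower quotas: Oakdale 1, Ashgrove 8, Rivermont 17 (sum 26, leaving 1 seat).
Remainders in descending order: Oakdale 0.6199, Ashgrove 0.2669, Rivermont 0.1132.
Largest remainder: Oakdale receives the extra seat.
Rivermont receives 17.

17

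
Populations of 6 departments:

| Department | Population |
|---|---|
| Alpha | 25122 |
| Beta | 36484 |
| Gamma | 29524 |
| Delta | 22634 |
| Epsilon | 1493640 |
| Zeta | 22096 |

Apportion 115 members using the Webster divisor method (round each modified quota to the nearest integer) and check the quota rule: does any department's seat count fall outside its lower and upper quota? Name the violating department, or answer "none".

Standard quotas: Alpha 1.773, Beta 2.575, Gamma 2.084, Delta 1.597, Epsilon 105.412, Zeta 1.559.
Webster allocation: Alpha 2, Beta 3, Gamma 2, Delta 2, Epsilon 104, Zeta 2.
Epsilon has quota 105.412 (lower 105, upper 106) but receives 104 — outside the quota interval.

Epsilon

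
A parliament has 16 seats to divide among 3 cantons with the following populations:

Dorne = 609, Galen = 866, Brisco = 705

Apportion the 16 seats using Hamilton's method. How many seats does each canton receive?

Dorne 5, Galen 6, Brisco 5

The standard divisor is 2180/16 ≈ 136.25.
Standard quotas: Dorne 4.470, Galen 6.356, Brisco 5.174.
Lower quotas: Dorne 4, Galen 6, Brisco 5 (sum 15, leaving 1 seat).
Remainders in descending order: Dorne 0.470, Galen 0.356, Brisco 0.174.
Largest remainder: Dorne receives the extra seat.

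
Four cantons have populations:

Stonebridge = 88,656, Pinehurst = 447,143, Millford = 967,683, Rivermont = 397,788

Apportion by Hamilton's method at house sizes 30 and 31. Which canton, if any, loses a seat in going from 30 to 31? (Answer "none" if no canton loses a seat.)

Stonebridge

At 30 seats: Stonebridge 2, Pinehurst 7, Millford 15, Rivermont 6.
At 31 seats: Stonebridge 1, Pinehurst 7, Millford 16, Rivermont 7.
Stonebridge drops from 2 to 1.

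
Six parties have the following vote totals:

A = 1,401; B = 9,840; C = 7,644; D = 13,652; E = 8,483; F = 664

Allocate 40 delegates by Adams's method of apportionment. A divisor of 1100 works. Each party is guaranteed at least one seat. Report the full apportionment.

With modified divisor 1100: modified quotas A 1.274, B 8.945, C 6.949, D 12.411, E 7.712, F 0.604.
Rounding up: A 2, B 9, C 7, D 13, E 8, F 1 (total 40).

A: 2, B: 9, C: 7, D: 13, E: 8, F: 1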